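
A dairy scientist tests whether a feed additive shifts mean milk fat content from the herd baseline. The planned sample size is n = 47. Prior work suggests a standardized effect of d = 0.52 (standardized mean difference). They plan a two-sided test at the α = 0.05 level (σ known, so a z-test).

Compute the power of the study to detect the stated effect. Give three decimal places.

Noncentrality parameter: δ = d·√n = 0.52 × √47 = 3.5649
Two-sided α = 0.05 → critical value z_{0.025} = 1.960.
Power = Φ(δ − 1.960) + Φ(−δ − 1.960) = Φ(1.605) + Φ(-5.525) = 0.9458 + 0.0000 = 0.9458.

Power ≈ 0.946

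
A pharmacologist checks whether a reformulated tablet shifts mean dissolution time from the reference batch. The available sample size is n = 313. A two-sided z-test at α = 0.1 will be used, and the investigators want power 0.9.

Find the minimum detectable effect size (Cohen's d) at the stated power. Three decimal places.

d ≈ 0.165

Need Φ(δ − 1.645) = 0.9, so δ = 1.645 + 1.282 = 2.926.
(The second rejection-region term Φ(−δ − z_{α/2}) is negligible and dropped.)
δ = d·√n ⇒ d = δ/√n = 2.926/√313 = 0.1654.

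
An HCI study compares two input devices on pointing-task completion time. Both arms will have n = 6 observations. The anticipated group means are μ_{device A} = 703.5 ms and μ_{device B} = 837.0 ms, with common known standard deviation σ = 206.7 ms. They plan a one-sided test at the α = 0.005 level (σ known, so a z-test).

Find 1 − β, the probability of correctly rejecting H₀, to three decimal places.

Standardized effect: d = |μ_{device A} − μ_{device B}| / σ = |703.5 − 837.0| / 206.7 = 0.6459
Noncentrality parameter: δ = d·√(n/2) = 0.6459 × √(6/2) = 1.1187
One-sided α = 0.005 → critical value z_{0.005} = 2.576.
Power = P(Z > 2.576 − δ) = Φ(-1.457) = 0.0725.

Power ≈ 0.073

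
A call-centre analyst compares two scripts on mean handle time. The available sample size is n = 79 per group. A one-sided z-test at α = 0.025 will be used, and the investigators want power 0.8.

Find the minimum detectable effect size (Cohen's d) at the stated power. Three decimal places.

d ≈ 0.446

Required noncentrality: δ = z_{0.025} + z_{0.20} = 1.960 + 0.842 = 2.802.
δ = d·√(n/2) ⇒ d = δ/√(n/2) = 2.802/√(79/2) = 0.4458.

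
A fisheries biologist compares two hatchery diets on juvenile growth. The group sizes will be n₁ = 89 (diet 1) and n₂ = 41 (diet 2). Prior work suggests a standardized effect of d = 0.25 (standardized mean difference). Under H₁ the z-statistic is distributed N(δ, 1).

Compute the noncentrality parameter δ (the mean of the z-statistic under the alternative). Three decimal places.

The noncentrality parameter scales effect size by the design's sample-size factor: δ = d / √(1/n₁ + 1/n₂) = 0.25 / √(1/89 + 1/41) = 1.3245

δ ≈ 1.325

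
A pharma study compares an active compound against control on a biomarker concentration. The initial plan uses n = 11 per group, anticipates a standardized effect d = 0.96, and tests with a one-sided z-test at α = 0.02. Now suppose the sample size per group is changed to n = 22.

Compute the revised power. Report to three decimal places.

With n = 22 per group: δ = d·√(n/2) = 0.96 × √(22/2) = 3.1840. Critical value z_{0.02} = 2.054.
Revised power = Φ(δ − 2.054) = Φ(1.130) = 0.8708.

Power ≈ 0.871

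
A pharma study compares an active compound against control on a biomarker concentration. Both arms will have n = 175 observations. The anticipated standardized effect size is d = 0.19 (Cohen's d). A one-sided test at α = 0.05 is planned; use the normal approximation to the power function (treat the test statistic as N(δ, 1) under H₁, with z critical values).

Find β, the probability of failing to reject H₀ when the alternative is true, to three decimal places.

Noncentrality parameter: δ = d·√(n/2) = 0.19 × √(175/2) = 1.7773
Critical value for a one-sided test at α = 0.05: z_α = 1.645.
Power = Φ(δ − 1.645) = Φ(0.132) = 0.5527.
Type II error: β = 1 − power = 1 − 0.5527 = 0.4473.

β ≈ 0.447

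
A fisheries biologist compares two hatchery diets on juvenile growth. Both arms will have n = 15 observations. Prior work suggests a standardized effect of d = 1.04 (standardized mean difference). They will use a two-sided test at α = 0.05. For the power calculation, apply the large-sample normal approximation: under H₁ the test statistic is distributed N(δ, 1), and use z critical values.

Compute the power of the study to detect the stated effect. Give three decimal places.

Power ≈ 0.813

Noncentrality parameter: δ = d·√(n/2) = 1.04 × √(15/2) = 2.8482
Critical value for a two-sided test at α = 0.05: z_{α/2} = 1.960.
Power = Φ(δ − 1.960) + Φ(−δ − 1.960) = Φ(0.888) + Φ(-4.808) = 0.8128 + 0.0000 = 0.8128.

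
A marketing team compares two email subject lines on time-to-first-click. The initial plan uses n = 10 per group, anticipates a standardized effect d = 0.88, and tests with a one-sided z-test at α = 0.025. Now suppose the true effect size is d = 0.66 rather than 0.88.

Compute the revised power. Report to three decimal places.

With d = 0.66: δ = d·√(n/2) = 0.66 × √(10/2) = 1.4758. Critical value z_{0.025} = 1.960.
Revised power = Φ(δ − 1.960) = Φ(-0.484) = 0.3141.

Power ≈ 0.314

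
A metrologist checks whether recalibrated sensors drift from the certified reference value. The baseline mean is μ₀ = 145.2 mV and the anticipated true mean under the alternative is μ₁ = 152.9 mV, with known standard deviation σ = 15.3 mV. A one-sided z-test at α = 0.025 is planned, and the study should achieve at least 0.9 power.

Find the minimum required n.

n = 42

Standardized effect: d = |μ₁ − μ₀| / σ = |152.9 − 145.2| / 15.3 = 0.5033
For power 0.9 need Φ(δ − z_{0.025}) = 0.9, so δ = z_{0.025} + z_{0.10} = 1.960 + 1.282 = 3.242.
δ = d·√n ⇒ n = (δ/d)² = (3.242 / 0.5033)² = 41.49.
Rounding up, n = 42.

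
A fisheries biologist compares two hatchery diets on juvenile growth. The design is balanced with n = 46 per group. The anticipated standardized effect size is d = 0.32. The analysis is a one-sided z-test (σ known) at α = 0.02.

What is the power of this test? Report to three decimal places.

Power ≈ 0.302

Noncentrality parameter: δ = d·√(n/2) = 0.32 × √(46/2) = 1.5347
Critical value for a one-sided test at α = 0.02: z_α = 2.054.
Power = Φ(δ − 2.054) = Φ(-0.519) = 0.3019.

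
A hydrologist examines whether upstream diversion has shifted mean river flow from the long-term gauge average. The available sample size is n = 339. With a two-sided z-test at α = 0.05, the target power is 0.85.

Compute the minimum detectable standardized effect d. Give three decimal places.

d ≈ 0.163

Required noncentrality: δ = z_{0.025} + z_{0.15} = 1.960 + 1.036 = 2.996.
(Lower-tail contribution to power is negligible for δ > 0.)
δ = d·√n ⇒ d = δ/√n = 2.996/√339 = 0.1627.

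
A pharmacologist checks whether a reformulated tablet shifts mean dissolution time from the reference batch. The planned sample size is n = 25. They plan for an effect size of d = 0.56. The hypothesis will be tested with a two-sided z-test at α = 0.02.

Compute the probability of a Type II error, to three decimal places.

Noncentrality parameter: δ = d·√n = 0.56 × √25 = 2.8000
Critical value for a two-sided test at α = 0.02: z_{α/2} = 2.326.
Power = Φ(δ − 2.326) + Φ(−δ − 2.326) = Φ(0.474) + Φ(-5.126) = 0.6821 + 0.0000 = 0.6821.
Type II error: β = 1 − power = 1 − 0.6821 = 0.3179.

β ≈ 0.318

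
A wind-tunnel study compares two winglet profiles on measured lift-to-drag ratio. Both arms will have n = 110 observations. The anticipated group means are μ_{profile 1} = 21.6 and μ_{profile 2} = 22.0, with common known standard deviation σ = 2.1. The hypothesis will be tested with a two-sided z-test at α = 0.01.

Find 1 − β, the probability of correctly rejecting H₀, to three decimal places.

Power ≈ 0.122

Standardized effect: d = |μ_{profile 1} − μ_{profile 2}| / σ = |21.6 − 22.0| / 2.1 = 0.1905
Noncentrality parameter: λ = d·√(n/2) = 0.1905 × √(110/2) = 1.4126
Two-sided α = 0.01 → critical value z_{0.005} = 2.576.
Power = Φ(λ − 2.576) + Φ(−λ − 2.576) = Φ(-1.163) + Φ(-3.988) = 0.1224 + 0.0000 = 0.1224.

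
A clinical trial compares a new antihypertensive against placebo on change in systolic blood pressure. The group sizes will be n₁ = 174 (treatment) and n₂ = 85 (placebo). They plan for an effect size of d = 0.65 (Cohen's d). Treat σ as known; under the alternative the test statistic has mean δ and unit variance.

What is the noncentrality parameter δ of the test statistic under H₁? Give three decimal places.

The noncentrality parameter scales effect size by the design's sample-size factor: δ = d / √(1/n₁ + 1/n₂) = 0.65 / √(1/174 + 1/85) = 4.9119

δ ≈ 4.912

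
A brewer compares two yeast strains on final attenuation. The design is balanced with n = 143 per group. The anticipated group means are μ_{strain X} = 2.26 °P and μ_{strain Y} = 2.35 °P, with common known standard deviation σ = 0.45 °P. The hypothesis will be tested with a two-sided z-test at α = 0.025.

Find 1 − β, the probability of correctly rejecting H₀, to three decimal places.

Power ≈ 0.291

Standardized effect: d = |μ_{strain X} − μ_{strain Y}| / σ = |2.26 − 2.35| / 0.45 = 0.2000
Noncentrality parameter: δ = d·√(n/2) = 0.2000 × √(143/2) = 1.6912
Critical value for a two-sided test at α = 0.025: z_{α/2} = 2.241.
Power = Φ(δ − 2.241) + Φ(−δ − 2.241) = Φ(-0.550) + Φ(-3.933) = 0.2911 + 0.0000 = 0.2911.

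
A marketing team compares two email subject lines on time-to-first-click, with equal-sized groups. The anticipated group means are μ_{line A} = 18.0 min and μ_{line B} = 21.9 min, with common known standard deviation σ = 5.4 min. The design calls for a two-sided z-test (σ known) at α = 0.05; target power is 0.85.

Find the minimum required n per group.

n = 35 per group

Standardized effect: d = |μ_{line A} − μ_{line B}| / σ = |18.0 − 21.9| / 5.4 = 0.7222
Set Φ(δ − 1.960) = 0.85; then δ − 1.960 = Φ⁻¹(0.85) = 1.036, giving δ = 2.996.
(For δ > 0 the lower-tail rejection region contributes negligibly to power, so the one-term inversion is standard.)
δ = d·√(n/2) ⇒ n = 2(δ/d)² = 2 × (2.996 / 0.7222)² = 34.43.
Rounding up, n = 35 per group.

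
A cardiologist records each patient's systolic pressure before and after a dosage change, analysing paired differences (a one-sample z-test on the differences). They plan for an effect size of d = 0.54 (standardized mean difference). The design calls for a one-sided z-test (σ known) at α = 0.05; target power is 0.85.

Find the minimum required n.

n = 25

Set Φ(δ − 1.645) = 0.85; then δ − 1.645 = Φ⁻¹(0.85) = 1.036, giving δ = 2.681.
δ = d·√n ⇒ n = (δ/d)² = (2.681 / 0.54)² = 24.65.
Rounding up, n = 25.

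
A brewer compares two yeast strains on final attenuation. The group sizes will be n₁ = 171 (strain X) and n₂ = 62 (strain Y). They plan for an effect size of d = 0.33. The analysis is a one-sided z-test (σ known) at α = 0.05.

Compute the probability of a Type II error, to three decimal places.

β ≈ 0.281

Noncentrality parameter: δ = d / √(1/n₁ + 1/n₂) = 0.33 / √(1/171 + 1/62) = 2.2260
Critical value for a one-sided test at α = 0.05: z_α = 1.645.
Power = P(Z > 1.645 − δ) = Φ(0.581) = 0.7194.
Type II error: β = 1 − power = 1 − 0.7194 = 0.2806.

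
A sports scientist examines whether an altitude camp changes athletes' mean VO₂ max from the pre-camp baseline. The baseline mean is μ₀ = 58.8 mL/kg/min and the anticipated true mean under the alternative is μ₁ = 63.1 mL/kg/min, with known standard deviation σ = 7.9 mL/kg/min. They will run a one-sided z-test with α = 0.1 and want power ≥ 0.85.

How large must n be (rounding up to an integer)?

n = 19

Standardized effect: d = |μ₁ − μ₀| / σ = |63.1 − 58.8| / 7.9 = 0.5443
For power 0.85 need Φ(δ − z_{0.1}) = 0.85, so δ = z_{0.1} + z_{0.15} = 1.282 + 1.036 = 2.318.
δ = d·√n ⇒ n = (δ/d)² = (2.318 / 0.5443)² = 18.14.
Round up to the next whole unit.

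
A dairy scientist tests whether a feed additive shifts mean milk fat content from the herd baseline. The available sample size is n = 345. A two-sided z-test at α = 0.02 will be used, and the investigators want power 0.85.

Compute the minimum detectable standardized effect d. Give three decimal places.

d ≈ 0.181

Required noncentrality: δ = z_{0.01} + z_{0.15} = 2.326 + 1.036 = 3.363.
(Lower-tail contribution to power is negligible for δ > 0.)
δ = d·√n ⇒ d = δ/√n = 3.363/√345 = 0.1810.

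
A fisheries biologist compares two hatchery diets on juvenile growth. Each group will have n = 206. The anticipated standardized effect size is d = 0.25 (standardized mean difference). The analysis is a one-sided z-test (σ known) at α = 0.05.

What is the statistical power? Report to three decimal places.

Noncentrality parameter: δ = d·√(n/2) = 0.25 × √(206/2) = 2.5372
Critical value for a one-sided test at α = 0.05: z_α = 1.645.
Power = P(Z > 1.645 − δ) = Φ(0.892) = 0.8139.

Power ≈ 0.814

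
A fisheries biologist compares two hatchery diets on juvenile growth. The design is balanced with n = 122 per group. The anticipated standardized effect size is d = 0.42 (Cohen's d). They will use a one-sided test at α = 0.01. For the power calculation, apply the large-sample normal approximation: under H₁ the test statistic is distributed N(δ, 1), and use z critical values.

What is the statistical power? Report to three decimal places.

Power ≈ 0.830

Noncentrality parameter: δ = d·√(n/2) = 0.42 × √(122/2) = 3.2803
One-sided α = 0.01 → critical value z_{0.01} = 2.326.
Power = Φ(δ − 2.326) = Φ(0.954) = 0.8299.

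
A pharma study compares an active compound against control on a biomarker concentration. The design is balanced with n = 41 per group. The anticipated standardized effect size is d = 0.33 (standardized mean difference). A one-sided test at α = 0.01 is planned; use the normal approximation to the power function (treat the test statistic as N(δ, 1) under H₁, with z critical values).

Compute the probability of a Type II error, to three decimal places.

Noncentrality parameter: δ = d·√(n/2) = 0.33 × √(41/2) = 1.4941
Critical value for a one-sided test at α = 0.01: z_α = 2.326.
Power = Φ(δ − 2.326) = Φ(-0.832) = 0.2026.
Type II error: β = 1 − power = 1 − 0.2026 = 0.7974.

β ≈ 0.797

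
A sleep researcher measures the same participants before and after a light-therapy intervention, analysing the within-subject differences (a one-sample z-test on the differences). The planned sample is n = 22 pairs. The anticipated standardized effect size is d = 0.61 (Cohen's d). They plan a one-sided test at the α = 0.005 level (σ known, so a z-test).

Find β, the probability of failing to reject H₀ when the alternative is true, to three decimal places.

Noncentrality parameter: δ = d·√n = 0.61 × √22 = 2.8612
Critical value for a one-sided test at α = 0.005: z_α = 2.576.
Power = Φ(δ − 2.576) = Φ(0.285) = 0.6123.
Type II error: β = 1 − power = 1 − 0.6123 = 0.3877.

β ≈ 0.388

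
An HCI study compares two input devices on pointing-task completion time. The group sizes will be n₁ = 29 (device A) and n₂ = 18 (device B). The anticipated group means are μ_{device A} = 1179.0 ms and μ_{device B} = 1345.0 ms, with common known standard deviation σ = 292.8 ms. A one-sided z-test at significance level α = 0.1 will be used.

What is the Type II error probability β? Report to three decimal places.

β ≈ 0.272

Standardized effect: d = |μ_{device A} − μ_{device B}| / σ = |1179.0 − 1345.0| / 292.8 = 0.5669
Noncentrality parameter: δ = d / √(1/n₁ + 1/n₂) = 0.5669 / √(1/29 + 1/18) = 1.8894
Critical value for a one-sided test at α = 0.1: z_α = 1.282.
Power = Φ(δ − 1.282) = Φ(0.608) = 0.7284.
Type II error: β = 1 − power = 1 − 0.7284 = 0.2716.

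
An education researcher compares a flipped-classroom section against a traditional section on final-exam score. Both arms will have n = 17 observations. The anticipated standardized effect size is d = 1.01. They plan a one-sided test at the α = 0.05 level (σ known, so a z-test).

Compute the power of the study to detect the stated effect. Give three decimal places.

Noncentrality parameter: δ = d·√(n/2) = 1.01 × √(17/2) = 2.9446
One-sided α = 0.05 → critical value z_{0.05} = 1.645.
Power = P(Z > 1.645 − δ) = Φ(1.300) = 0.9032.

Power ≈ 0.903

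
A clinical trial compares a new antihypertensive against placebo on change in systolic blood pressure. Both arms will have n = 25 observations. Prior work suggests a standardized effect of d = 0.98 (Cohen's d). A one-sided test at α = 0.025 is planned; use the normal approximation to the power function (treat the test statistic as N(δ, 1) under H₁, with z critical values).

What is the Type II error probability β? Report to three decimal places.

Noncentrality parameter: δ = d·√(n/2) = 0.98 × √(25/2) = 3.4648
One-sided α = 0.025 → critical value z_{0.025} = 1.960.
Power = P(Z > 1.960 − δ) = Φ(1.505) = 0.9338.
Type II error: β = 1 − power = 1 − 0.9338 = 0.0662.

β ≈ 0.066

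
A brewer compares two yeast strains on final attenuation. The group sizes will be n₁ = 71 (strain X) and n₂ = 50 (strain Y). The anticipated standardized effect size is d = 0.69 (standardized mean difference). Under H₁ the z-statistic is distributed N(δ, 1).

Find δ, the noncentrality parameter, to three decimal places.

δ ≈ 3.737

δ = d / √(1/n₁ + 1/n₂) = 0.69 / √(1/71 + 1/50) = 3.7374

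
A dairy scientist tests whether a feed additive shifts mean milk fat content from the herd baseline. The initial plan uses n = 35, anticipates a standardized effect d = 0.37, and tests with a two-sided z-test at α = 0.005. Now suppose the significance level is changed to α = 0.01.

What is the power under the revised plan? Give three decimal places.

Power ≈ 0.349

δ = d·√n = 0.37 × √35 = 2.1889 (unchanged). New critical value: z_{0.005} = 2.576.
Revised power = Φ(δ − 2.576) + Φ(−δ − 2.576) = Φ(-0.387) + Φ(-4.765) = 0.3494 + 0.0000 = 0.3494.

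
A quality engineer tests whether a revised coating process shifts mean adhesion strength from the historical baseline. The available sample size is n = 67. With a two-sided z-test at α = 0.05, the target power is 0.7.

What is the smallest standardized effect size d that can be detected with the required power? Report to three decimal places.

Required noncentrality: δ = z_{0.025} + z_{0.30} = 1.960 + 0.524 = 2.484.
(Lower-tail contribution to power is negligible for δ > 0.)
δ = d·√n ⇒ d = δ/√n = 2.484/√67 = 0.3035.

d ≈ 0.304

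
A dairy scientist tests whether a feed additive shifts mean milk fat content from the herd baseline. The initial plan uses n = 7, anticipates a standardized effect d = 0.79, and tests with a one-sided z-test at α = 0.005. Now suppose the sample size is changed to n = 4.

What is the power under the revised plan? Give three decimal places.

With n = 4: δ = d·√n = 0.79 × √4 = 1.5800. Critical value z_{0.005} = 2.576.
Revised power = P(Z > 2.576 − δ) = Φ(-0.996) = 0.1597.

Power ≈ 0.160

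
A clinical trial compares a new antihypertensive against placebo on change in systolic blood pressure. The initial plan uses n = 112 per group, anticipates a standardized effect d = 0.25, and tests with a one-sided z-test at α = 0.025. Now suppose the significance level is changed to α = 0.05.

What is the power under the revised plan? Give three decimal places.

Power ≈ 0.589

δ = d·√(n/2) = 0.25 × √(112/2) = 1.8708 (unchanged). New critical value: z_{0.05} = 1.645.
Revised power = Φ(δ − 1.645) = Φ(0.226) = 0.5894.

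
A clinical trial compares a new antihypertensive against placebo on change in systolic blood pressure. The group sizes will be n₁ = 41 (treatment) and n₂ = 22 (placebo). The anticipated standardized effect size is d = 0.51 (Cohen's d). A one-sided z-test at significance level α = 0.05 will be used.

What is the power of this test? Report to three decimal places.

Noncentrality parameter: δ = d / √(1/n₁ + 1/n₂) = 0.51 / √(1/41 + 1/22) = 1.9298
One-sided α = 0.05 → critical value z_{0.05} = 1.645.
Power = P(Z > 1.645 − δ) = Φ(0.285) = 0.6121.

Power ≈ 0.612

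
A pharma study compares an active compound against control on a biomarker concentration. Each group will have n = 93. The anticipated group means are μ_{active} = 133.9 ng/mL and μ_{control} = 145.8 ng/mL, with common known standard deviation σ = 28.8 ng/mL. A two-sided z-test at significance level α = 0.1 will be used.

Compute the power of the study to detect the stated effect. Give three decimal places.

Power ≈ 0.880

Standardized effect: d = |μ_{active} − μ_{control}| / σ = |133.9 − 145.8| / 28.8 = 0.4132
Noncentrality parameter: δ = d·√(n/2) = 0.4132 × √(93/2) = 2.8176
Critical value for a two-sided test at α = 0.1: z_{α/2} = 1.645.
Power = Φ(δ − 1.645) + Φ(−δ − 1.645) = Φ(1.173) + Φ(-4.462) = 0.8796 + 0.0000 = 0.8796.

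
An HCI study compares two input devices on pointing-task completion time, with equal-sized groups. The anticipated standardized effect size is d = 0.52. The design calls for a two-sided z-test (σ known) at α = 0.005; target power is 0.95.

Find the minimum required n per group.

For power 0.95 need Φ(δ − z_{0.0025}) = 0.95, so δ = z_{0.0025} + z_{0.05} = 2.807 + 1.645 = 4.452.
(For δ > 0 the lower-tail rejection region contributes negligibly to power, so the one-term inversion is standard.)
δ = d·√(n/2) ⇒ n = 2(δ/d)² = 2 × (4.452 / 0.52)² = 146.59.
Round up to the next whole unit.

n = 147 per group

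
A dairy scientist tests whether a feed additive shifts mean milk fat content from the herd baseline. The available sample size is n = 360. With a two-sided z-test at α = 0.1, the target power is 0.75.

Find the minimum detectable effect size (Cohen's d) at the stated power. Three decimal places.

Required noncentrality: δ = z_{0.05} + z_{0.25} = 1.645 + 0.674 = 2.319.
(Lower-tail contribution to power is negligible for δ > 0.)
δ = d·√n ⇒ d = δ/√n = 2.319/√360 = 0.1222.

d ≈ 0.122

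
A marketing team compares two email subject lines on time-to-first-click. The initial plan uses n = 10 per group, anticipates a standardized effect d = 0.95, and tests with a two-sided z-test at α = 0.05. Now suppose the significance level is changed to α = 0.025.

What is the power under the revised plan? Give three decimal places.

Power ≈ 0.453

δ = d·√(n/2) = 0.95 × √(10/2) = 2.1243 (unchanged). New critical value: z_{0.0125} = 2.241.
Revised power = Φ(δ − 2.241) + Φ(−δ − 2.241) = Φ(-0.117) + Φ(-4.366) = 0.4534 + 0.0000 = 0.4534.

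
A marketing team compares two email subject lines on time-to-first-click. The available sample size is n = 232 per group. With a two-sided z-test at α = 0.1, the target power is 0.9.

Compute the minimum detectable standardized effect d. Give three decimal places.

Required noncentrality: δ = z_{0.05} + z_{0.10} = 1.645 + 1.282 = 2.926.
(Lower-tail contribution to power is negligible for δ > 0.)
δ = d·√(n/2) ⇒ d = δ/√(n/2) = 2.926/√(232/2) = 0.2717.

d ≈ 0.272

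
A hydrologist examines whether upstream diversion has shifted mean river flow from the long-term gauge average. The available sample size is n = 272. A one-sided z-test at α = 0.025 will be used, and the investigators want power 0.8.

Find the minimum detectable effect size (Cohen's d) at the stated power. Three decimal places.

d ≈ 0.170

Need Φ(δ − 1.960) = 0.8, so δ = 1.960 + 0.842 = 2.802.
δ = d·√n ⇒ d = δ/√n = 2.802/√272 = 0.1699.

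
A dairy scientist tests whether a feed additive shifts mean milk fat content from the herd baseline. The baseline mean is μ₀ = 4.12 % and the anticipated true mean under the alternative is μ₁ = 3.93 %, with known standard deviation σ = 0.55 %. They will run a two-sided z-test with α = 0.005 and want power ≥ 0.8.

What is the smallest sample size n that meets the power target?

n = 112

Standardized effect: d = |μ₁ − μ₀| / σ = |3.93 − 4.12| / 0.55 = 0.3455
For power 0.8 need Φ(δ − z_{0.0025}) = 0.8, so δ = z_{0.0025} + z_{0.20} = 2.807 + 0.842 = 3.649.
(Ignoring the negligible lower-tail rejection probability gives the usual closed-form inversion.)
δ = d·√n ⇒ n = (δ/d)² = (3.649 / 0.3455)² = 111.55.
Round up to the next whole unit.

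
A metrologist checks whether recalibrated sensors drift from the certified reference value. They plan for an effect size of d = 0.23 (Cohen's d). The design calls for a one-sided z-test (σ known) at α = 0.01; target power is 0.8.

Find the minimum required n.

n = 190

For power 0.8 need Φ(δ − z_{0.01}) = 0.8, so δ = z_{0.01} + z_{0.20} = 2.326 + 0.842 = 3.168.
δ = d·√n ⇒ n = (δ/d)² = (3.168 / 0.23)² = 189.72.
Round up to the next whole unit.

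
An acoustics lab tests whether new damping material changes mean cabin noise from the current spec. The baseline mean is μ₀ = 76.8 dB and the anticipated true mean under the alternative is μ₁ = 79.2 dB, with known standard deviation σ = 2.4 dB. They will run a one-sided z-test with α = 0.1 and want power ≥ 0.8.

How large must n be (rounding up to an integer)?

n = 5

Standardized effect: d = |μ₁ − μ₀| / σ = |79.2 − 76.8| / 2.4 = 1.0000
For power 0.8 need Φ(δ − z_{0.1}) = 0.8, so δ = z_{0.1} + z_{0.20} = 1.282 + 0.842 = 2.123.
δ = d·√n ⇒ n = (δ/d)² = (2.123 / 1.0000)² = 4.51.
Round up to the next whole unit.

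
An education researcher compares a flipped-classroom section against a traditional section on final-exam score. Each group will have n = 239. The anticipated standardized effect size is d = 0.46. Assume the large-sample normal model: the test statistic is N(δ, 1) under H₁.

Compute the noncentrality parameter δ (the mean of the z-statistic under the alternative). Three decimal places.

δ ≈ 5.029

δ = d·√(n/2) = 0.46 × √(239/2) = 5.0285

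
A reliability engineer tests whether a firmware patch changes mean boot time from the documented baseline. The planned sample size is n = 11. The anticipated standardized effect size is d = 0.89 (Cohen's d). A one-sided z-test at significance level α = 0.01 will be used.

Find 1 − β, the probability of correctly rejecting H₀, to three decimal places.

Noncentrality parameter: δ = d·√n = 0.89 × √11 = 2.9518
One-sided α = 0.01 → critical value z_{0.01} = 2.326.
Power = Φ(δ − 2.326) = Φ(0.625) = 0.7342.

Power ≈ 0.734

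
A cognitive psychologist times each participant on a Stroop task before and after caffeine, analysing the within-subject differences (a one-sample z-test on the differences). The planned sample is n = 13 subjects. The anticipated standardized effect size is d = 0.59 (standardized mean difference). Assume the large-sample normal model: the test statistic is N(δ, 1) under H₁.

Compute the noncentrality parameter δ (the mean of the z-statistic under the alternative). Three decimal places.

δ ≈ 2.127

δ = d·√n = 0.59 × √13 = 2.1273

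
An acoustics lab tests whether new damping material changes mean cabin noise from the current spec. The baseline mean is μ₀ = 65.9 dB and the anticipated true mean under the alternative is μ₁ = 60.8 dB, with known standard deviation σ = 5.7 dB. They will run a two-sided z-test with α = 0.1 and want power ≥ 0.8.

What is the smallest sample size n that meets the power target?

Standardized effect: d = |μ₁ − μ₀| / σ = |60.8 − 65.9| / 5.7 = 0.8947
Set Φ(δ − 1.645) = 0.8; then δ − 1.645 = Φ⁻¹(0.8) = 0.842, giving δ = 2.486.
(For δ > 0 the lower-tail rejection region contributes negligibly to power, so the one-term inversion is standard.)
δ = d·√n ⇒ n = (δ/d)² = (2.486 / 0.8947)² = 7.72.
Rounding up, n = 8.

n = 8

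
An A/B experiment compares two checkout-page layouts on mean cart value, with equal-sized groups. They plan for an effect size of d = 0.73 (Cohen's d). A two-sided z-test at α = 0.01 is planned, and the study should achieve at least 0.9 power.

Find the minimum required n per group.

For power 0.9 need Φ(δ − z_{0.005}) = 0.9, so δ = z_{0.005} + z_{0.10} = 2.576 + 1.282 = 3.857.
(The Φ(−δ − z_{α/2}) term is vanishingly small for δ > 0 and is dropped in the standard sample-size formula.)
δ = d·√(n/2) ⇒ n = 2(δ/d)² = 2 × (3.857 / 0.73)² = 55.84.
Round up to the next whole unit.

n = 56 per group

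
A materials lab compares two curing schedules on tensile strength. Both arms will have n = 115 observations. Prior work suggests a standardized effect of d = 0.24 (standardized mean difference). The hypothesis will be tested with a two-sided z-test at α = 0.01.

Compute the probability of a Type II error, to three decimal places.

Noncentrality parameter: δ = d·√(n/2) = 0.24 × √(115/2) = 1.8199
Critical value for a two-sided test at α = 0.01: z_{α/2} = 2.576.
Power = Φ(δ − 2.576) + Φ(−δ − 2.576) = Φ(-0.756) + Φ(-4.396) = 0.2248 + 0.0000 = 0.2248.
Type II error: β = 1 − power = 1 − 0.2248 = 0.7752.

β ≈ 0.775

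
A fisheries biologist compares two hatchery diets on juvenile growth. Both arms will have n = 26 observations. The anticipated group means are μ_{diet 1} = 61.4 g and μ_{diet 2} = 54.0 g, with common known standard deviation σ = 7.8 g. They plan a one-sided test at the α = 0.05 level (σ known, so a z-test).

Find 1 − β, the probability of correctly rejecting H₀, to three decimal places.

Power ≈ 0.962

Standardized effect: d = |μ_{diet 1} − μ_{diet 2}| / σ = |61.4 − 54.0| / 7.8 = 0.9487
Noncentrality parameter: δ = d·√(n/2) = 0.9487 × √(26/2) = 3.4207
One-sided α = 0.05 → critical value z_{0.05} = 1.645.
Power = P(Z > 1.645 − δ) = Φ(1.776) = 0.9621.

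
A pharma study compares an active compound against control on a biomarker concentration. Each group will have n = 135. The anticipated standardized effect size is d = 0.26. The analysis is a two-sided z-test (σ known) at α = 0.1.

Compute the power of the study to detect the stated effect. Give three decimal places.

Noncentrality parameter: λ = d·√(n/2) = 0.26 × √(135/2) = 2.1361
Critical value for a two-sided test at α = 0.1: z_{α/2} = 1.645.
Power = Φ(λ − 1.645) + Φ(−λ − 1.645) = Φ(0.491) + Φ(-3.781) = 0.6884 + 0.0001 = 0.6885.

Power ≈ 0.688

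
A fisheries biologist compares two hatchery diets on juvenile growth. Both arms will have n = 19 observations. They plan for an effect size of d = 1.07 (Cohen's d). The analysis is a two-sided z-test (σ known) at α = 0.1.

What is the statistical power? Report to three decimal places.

Noncentrality parameter: δ = d·√(n/2) = 1.07 × √(19/2) = 3.2980
Two-sided α = 0.1 → critical value z_{0.05} = 1.645.
Power = Φ(δ − 1.645) + Φ(−δ − 1.645) = Φ(1.653) + Φ(-4.943) = 0.9508 + 0.0000 = 0.9508.

Power ≈ 0.951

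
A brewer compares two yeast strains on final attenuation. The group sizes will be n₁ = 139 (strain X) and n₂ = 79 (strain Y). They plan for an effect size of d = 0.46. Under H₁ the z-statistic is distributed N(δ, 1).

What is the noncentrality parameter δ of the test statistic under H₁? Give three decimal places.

δ ≈ 3.265

The noncentrality parameter scales effect size by the design's sample-size factor: δ = d / √(1/n₁ + 1/n₂) = 0.46 / √(1/139 + 1/79) = 3.2648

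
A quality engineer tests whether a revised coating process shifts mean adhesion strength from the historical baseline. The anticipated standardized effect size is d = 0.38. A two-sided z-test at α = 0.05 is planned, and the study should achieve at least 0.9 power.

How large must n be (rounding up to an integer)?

For power 0.9 need Φ(δ − z_{0.025}) = 0.9, so δ = z_{0.025} + z_{0.10} = 1.960 + 1.282 = 3.242.
(The Φ(−δ − z_{α/2}) term is vanishingly small for δ > 0 and is dropped in the standard sample-size formula.)
δ = d·√n ⇒ n = (δ/d)² = (3.242 / 0.38)² = 72.77.
Round up to the next whole unit.

n = 73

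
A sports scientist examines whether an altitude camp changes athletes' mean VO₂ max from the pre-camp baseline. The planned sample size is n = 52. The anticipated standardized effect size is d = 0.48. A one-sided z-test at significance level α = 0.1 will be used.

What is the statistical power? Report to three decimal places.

Power ≈ 0.985

Noncentrality parameter: δ = d·√n = 0.48 × √52 = 3.4613
One-sided α = 0.1 → critical value z_{0.1} = 1.282.
Power = Φ(δ − 1.282) = Φ(2.180) = 0.9854.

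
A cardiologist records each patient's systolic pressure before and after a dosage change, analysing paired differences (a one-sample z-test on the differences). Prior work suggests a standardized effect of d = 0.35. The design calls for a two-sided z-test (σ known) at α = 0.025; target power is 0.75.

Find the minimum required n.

For power 0.75 need Φ(δ − z_{0.0125}) = 0.75, so δ = z_{0.0125} + z_{0.25} = 2.241 + 0.674 = 2.916.
(Ignoring the negligible lower-tail rejection probability gives the usual closed-form inversion.)
δ = d·√n ⇒ n = (δ/d)² = (2.916 / 0.35)² = 69.41.
Rounding up, n = 70.

n = 70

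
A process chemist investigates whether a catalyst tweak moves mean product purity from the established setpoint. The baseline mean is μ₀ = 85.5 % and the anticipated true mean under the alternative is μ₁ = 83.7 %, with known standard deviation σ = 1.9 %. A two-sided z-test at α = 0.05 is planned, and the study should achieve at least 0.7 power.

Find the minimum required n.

Standardized effect: d = |μ₁ − μ₀| / σ = |83.7 − 85.5| / 1.9 = 0.9474
For power 0.7 need Φ(δ − z_{0.025}) = 0.7, so δ = z_{0.025} + z_{0.30} = 1.960 + 0.524 = 2.484.
(Ignoring the negligible lower-tail rejection probability gives the usual closed-form inversion.)
δ = d·√n ⇒ n = (δ/d)² = (2.484 / 0.9474)² = 6.88.
Round up to the next whole unit.

n = 7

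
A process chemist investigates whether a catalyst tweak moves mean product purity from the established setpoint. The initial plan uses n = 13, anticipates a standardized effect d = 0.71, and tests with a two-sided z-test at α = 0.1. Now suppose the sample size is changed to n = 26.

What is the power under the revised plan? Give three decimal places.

With n = 26: δ = d·√n = 0.71 × √26 = 3.6203. Critical value z_{0.05} = 1.645.
Revised power = Φ(δ − 1.645) + Φ(−δ − 1.645) = Φ(1.975) + Φ(-5.265) = 0.9759 + 0.0000 = 0.9759.

Power ≈ 0.976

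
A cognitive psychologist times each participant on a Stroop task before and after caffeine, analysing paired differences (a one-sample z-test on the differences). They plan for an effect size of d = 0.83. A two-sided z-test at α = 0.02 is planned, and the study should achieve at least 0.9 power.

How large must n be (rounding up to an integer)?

n = 19

For power 0.9 need Φ(δ − z_{0.01}) = 0.9, so δ = z_{0.01} + z_{0.10} = 2.326 + 1.282 = 3.608.
(Ignoring the negligible lower-tail rejection probability gives the usual closed-form inversion.)
δ = d·√n ⇒ n = (δ/d)² = (3.608 / 0.83)² = 18.90.
Round up to the next whole unit.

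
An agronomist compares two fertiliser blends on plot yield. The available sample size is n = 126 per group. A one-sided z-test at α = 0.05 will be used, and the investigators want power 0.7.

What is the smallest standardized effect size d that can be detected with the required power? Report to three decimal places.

Required noncentrality: δ = z_{0.05} + z_{0.30} = 1.645 + 0.524 = 2.169.
δ = d·√(n/2) ⇒ d = δ/√(n/2) = 2.169/√(126/2) = 0.2733.

d ≈ 0.273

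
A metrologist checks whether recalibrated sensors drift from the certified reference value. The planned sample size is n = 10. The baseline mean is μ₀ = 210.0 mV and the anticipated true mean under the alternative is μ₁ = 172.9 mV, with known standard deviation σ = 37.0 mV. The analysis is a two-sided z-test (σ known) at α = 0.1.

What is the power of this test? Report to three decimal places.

Standardized effect: d = |μ₁ − μ₀| / σ = |172.9 − 210.0| / 37.0 = 1.0027
Noncentrality parameter: δ = d·√n = 1.0027 × √10 = 3.1708
Critical value for a two-sided test at α = 0.1: z_{α/2} = 1.645.
Power = Φ(δ − 1.645) + Φ(−δ − 1.645) = Φ(1.526) + Φ(-4.816) = 0.9365 + 0.0000 = 0.9365.

Power ≈ 0.936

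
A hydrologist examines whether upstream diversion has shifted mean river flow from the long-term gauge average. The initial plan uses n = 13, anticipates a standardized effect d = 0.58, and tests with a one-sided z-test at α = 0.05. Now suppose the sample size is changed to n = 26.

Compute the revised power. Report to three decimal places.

Power ≈ 0.905

With n = 26: δ = d·√n = 0.58 × √26 = 2.9574. Critical value z_{0.05} = 1.645.
Revised power = Φ(δ − 1.645) = Φ(1.313) = 0.9053.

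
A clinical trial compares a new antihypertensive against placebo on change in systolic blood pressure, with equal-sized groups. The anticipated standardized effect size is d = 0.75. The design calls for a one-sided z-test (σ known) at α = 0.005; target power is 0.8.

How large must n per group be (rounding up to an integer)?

For power 0.8 need Φ(δ − z_{0.005}) = 0.8, so δ = z_{0.005} + z_{0.20} = 2.576 + 0.842 = 3.417.
δ = d·√(n/2) ⇒ n = 2(δ/d)² = 2 × (3.417 / 0.75)² = 41.53.
Rounding up, n = 42 per group.

n = 42 per group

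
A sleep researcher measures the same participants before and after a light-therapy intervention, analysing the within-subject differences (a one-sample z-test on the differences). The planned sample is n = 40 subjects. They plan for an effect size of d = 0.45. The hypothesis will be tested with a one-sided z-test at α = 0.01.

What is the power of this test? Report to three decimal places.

Power ≈ 0.698

Noncentrality parameter: δ = d·√n = 0.45 × √40 = 2.8460
Critical value for a one-sided test at α = 0.01: z_α = 2.326.
Power = P(Z > 2.326 − δ) = Φ(0.520) = 0.6984.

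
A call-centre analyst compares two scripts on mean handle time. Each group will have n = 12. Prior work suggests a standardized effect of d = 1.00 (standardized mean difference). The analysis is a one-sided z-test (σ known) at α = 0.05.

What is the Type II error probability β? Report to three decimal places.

Noncentrality parameter: δ = d·√(n/2) = 1.00 × √(12/2) = 2.4495
Critical value for a one-sided test at α = 0.05: z_α = 1.645.
Power = Φ(δ − 1.645) = Φ(0.805) = 0.7895.
Type II error: β = 1 − power = 1 − 0.7895 = 0.2105.

β ≈ 0.211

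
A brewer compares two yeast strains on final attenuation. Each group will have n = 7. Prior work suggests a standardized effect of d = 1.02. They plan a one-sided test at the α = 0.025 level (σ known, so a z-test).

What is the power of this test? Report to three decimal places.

Noncentrality parameter: δ = d·√(n/2) = 1.02 × √(7/2) = 1.9082
One-sided α = 0.025 → critical value z_{0.025} = 1.960.
Power = P(Z > 1.960 − δ) = Φ(-0.052) = 0.4794.

Power ≈ 0.479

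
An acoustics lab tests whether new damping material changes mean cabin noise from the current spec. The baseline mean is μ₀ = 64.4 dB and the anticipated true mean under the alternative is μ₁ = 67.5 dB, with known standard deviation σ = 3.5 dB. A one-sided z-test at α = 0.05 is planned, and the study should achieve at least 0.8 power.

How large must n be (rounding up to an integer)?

Standardized effect: d = |μ₁ − μ₀| / σ = |67.5 − 64.4| / 3.5 = 0.8857
For power 0.8 need Φ(δ − z_{0.05}) = 0.8, so δ = z_{0.05} + z_{0.20} = 1.645 + 0.842 = 2.486.
δ = d·√n ⇒ n = (δ/d)² = (2.486 / 0.8857)² = 7.88.
Rounding up, n = 8.

n = 8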